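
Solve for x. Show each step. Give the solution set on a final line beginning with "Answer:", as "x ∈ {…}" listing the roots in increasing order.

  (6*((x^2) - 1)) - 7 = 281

Step 1. [(6*((x^2) - 1)) - 7 = 281] add 7: x sits inside (… - 7), so sub: 6*((x^2) - 1) = 288.
Step 2. [6*((x^2) - 1) = 288] LHS = 6·(…); ÷6 both sides, so div: (x^2) - 1 = 48.
Step 3. [(x^2) - 1 = 48] add 1: x sits inside (… - 1). So sub: x^2 = 49.
Step 4. [x^2 = 49] LHS squared, RHS 49 ≥ 0: apply √ (±), so sqrt: x = 7 or -7.

Answer: x ∈ {-7, 7}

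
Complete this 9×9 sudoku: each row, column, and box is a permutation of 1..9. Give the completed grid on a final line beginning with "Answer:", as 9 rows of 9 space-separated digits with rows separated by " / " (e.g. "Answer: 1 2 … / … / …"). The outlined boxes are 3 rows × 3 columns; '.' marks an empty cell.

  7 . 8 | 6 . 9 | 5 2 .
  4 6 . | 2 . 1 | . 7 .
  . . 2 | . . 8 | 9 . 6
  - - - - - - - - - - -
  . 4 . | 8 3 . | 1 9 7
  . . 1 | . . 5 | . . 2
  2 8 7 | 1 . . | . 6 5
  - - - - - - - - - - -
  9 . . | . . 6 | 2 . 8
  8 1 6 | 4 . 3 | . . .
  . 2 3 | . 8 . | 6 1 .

Step 1. [r9c1∈{5}] r9c1 is down to just 5 ⇒ r9c1=5.
Step 2. [r3c4∈{3,5,7}] 3 has one home in col 4: r3c4 ⇒ r3c4=3.
Step 3. [r3c5∈{4,5,7}] 7 has one home in row 3: r3c5. So r3c5=7.
Step 4. [r6c7∈{3,4}] 3 has one home in row 6: r6c7. So r6c7=3.
Step 5. [r7c4∈{5,7}] across col 4, 5 lands solely at r7c4. So r7c4=5.
Step 6. [r6c5∈{4,9}] r6c5 is the only open cell in row 6 admitting 9. So r6c5=9.
Step 7. [r3c8∈{4}] only 4 remains possible at r3c8 ⇒ r3c8=4.
Step 8. [r5c7∈{4,8}] r5c7 is the only open cell in col 7 admitting 4 ⇒ r5c7=4.
Step 9. [r1c2∈{3}] only 3 remains possible at r1c2. So r1c2=3.
Step 10. [r9c4∈{7,9}] in col 4, 9 fits only at r9c4 ⇒ r9c4=9.
Step 11. [r5c5∈{6}] only 6 remains possible at r5c5, so r5c5=6.
Step 12. [r2c5∈{5}] r2c5 is down to just 5 ⇒ r2c5=5.
Step 13. [r2c9∈{3}] nothing but 3 survives at r2c9. So r2c9=3.
Step 14. [r7c5∈{1}] r7c5 has the single candidate 1, so r7c5=1.
Step 15. [r9c6∈{7}] r9c6 is down to just 7. So r9c6=7.
Step 16. [r3c1∈{1}] r3c1's peers cover all but 1. So r3c1=1.
Step 17. [r7c3∈{4}] r7c3's peers cover all but 4, so r7c3=4.
Step 18. [r5c4∈{7}] nothing but 7 survives at r5c4, so r5c4=7.
Step 19. [r7c8∈{3}] r7c8 has the single candidate 3, so r7c8=3.
Step 20. [r5c2∈{9}] nothing but 9 survives at r5c2, so r5c2=9.
Step 21. [r8c7∈{7}] r8c7 is down to just 7 ⇒ r8c7=7.
Step 22. [r8c8∈{5}] only 5 remains possible at r8c8 ⇒ r8c8=5.
Step 23. [r4c1∈{6}] nothing but 6 survives at r4c1, so r4c1=6.
Step 24. [r5c1∈{3}] r5c1's peers cover all but 3. So r5c1=3.
Step 25. [r6c6∈{4}] nothing but 4 survives at r6c6, so r6c6=4.
Step 26. [r1c5∈{4}] only 4 remains possible at r1c5. So r1c5=4.
Step 27. [r4c3∈{5}] r4c3 is down to just 5 ⇒ r4c3=5.
Step 28. [r8c9∈{9}] r8c9 is down to just 9 ⇒ r8c9=9.
Step 29. [r5c8∈{8}] r5c8's peers cover all but 8. So r5c8=8.
Step 30. [r9c9∈{4}] r9c9 has the single candidate 4, so r9c9=4.
Step 31. [r2c3∈{9}] r2c3 is down to just 9, so r2c3=9.
Step 32. [r8c5∈{2}] r8c5 is down to just 2, so r8c5=2.
Step 33. [r4c6∈{2}] only 2 remains possible at r4c6. So r4c6=2.
Step 34. [r3c2∈{5}] r3c2 is down to just 5, so r3c2=5.
Step 35. [r2c7∈{8}] r2c7 is down to just 8. So r2c7=8.
Step 36. [r7c2∈{7}] r7c2 has the single candidate 7. So r7c2=7.
Step 37. [r1c9∈{1}] r1c9 is down to just 1, so r1c9=1.

Answer: 7 3 8 6 4 9 5 2 1 / 4 6 9 2 5 1 8 7 3 / 1 5 2 3 7 8 9 4 6 / 6 4 5 8 3 2 1 9 7 / 3 9 1 7 6 5 4 8 2 / 2 8 7 1 9 4 3 6 5 / 9 7 4 5 1 6 2 3 8 / 8 1 6 4 2 3 7 5 9 / 5 2 3 9 8 7 6 1 4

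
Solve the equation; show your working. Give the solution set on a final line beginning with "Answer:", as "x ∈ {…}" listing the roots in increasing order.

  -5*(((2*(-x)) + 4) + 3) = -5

Step 1. [-5*(((2*(-x)) + 4) + 3) = -5] LHS = -5·(…); ÷-5 both sides ⇒ div: ((2*(-x)) + 4) + 3 = 1.
Step 2. [((2*(-x)) + 4) + 3 = 1] 3 comes off first (subtract 3). So sub: (2*(-x)) + 4 = -2.
Step 3. [(2*(-x)) + 4 = -2] 2 divides every term; factor it out, so factor: (-x) + 2 = -1.
Step 4. [(-x) + 2 = -1] the outer +2 inverts by subtracting 2, so sub: -x = -3.
Step 5. [-x = -3] leading − — multiply by −1 ⇒ neg: x = 3.

Answer: x ∈ {3}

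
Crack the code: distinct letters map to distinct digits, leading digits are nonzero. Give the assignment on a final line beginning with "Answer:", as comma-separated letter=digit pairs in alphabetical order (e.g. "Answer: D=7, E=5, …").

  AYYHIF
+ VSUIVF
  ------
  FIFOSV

Step 1. [col 1: F + F ≡ V (mod 10)] F=8 is one option consistent with column 1 (F + F ≡ V (mod 10), carry-in 0) — take it, so F=8.
Step 2. [col 1: F + F ≡ V (mod 10)] column 1: given F=8, carry-in 0, and digits 8 already taken and all letters distinct, F+F≡V (mod 10) forces V=6, so V=6.
Step 3. [col 2: I + V ≡ S (mod 10)] no forcing yet in column 2 (carry-in 1); S=4 is free and consistent — try it. So S=4.
Step 4. [col 2: I + V ≡ S (mod 10)] column 2 reads I+V+carry(1)=S with V=6, S=4; with digits 4,6,8 already taken and all letters distinct, the only value for I is 7 ⇒ I=7.
Step 5. [col 3: H + I ≡ O (mod 10)] O=9 is one option consistent with column 3 (H + I ≡ O (mod 10), carry-in 1) — take it. So O=9.
Step 6. [col 3: H + I ≡ O (mod 10)] in column 3 we have H+I≡O with carry-in 1; given I=7, O=9 and digits 4,6,7,8,9 already taken and all letters distinct, that pins H to 1 ⇒ H=1.
Step 7. [col 4: Y + U ≡ F (mod 10)] U=5 is one option consistent with column 4 (Y + U ≡ F (mod 10), carry-in 0) — take it. So U=5.
Step 8. [col 4: Y + U ≡ F (mod 10)] in column 4 we have Y+U≡F with carry-in 0; given U=5, F=8 and digits 1,4,5,6,7,8,9 already taken and all letters distinct, that pins Y to 3. So Y=3.
Step 9. [col 6: A + V ≡ F (mod 10)] from column 6 (V=6, F=8, carry-in 0, digits 1,3,4,5,6,7,8,9 already taken and all letters distinct): A must equal 2 ⇒ A=2.

Answer: A=2, F=8, H=1, I=7, O=9, S=4, U=5, V=6, Y=3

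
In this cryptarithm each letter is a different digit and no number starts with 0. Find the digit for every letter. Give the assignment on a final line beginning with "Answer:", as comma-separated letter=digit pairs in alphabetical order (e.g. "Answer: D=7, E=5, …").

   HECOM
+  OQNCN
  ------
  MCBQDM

Step 1. [col 1: M + N ≡ M (mod 10)] column 1: given nothing yet, carry-in 0, and all letters distinct, none taken yet, M+N≡M (mod 10) forces N=0, so N=0.
Step 2. [col 1: M + N ≡ M (mod 10)] M=1 is one option consistent with column 1 (M + N ≡ M (mod 10), carry-in 0) — take it, so M=1.
Step 3. [col 2: O + C ≡ D (mod 10)] D=2 is one option consistent with column 2 (O + C ≡ D (mod 10), carry-in 0) — take it ⇒ D=2.
Step 4. [col 2: O + C ≡ D (mod 10)] several values work for C in column 2 (O + C ≡ D (mod 10), carry-in 0); try C=5 ⇒ C=5.
Step 5. [col 2: O + C ≡ D (mod 10)] in column 2 we have O+C≡D with carry-in 0; given C=5, D=2 and digits 0,1,2,5 already taken and all letters distinct, that pins O to 7 ⇒ O=7.
Step 6. [col 3: C + N ≡ Q (mod 10)] from column 3 (C=5, N=0, carry-in 1, digits 0,1,2,5,7 already taken and all letters distinct): Q must equal 6 ⇒ Q=6.
Step 7. [col 4: E + Q ≡ B (mod 10)] no forcing yet in column 4 (carry-in 0); B=9 is free and consistent — try it, so B=9.
Step 8. [col 4: E + Q ≡ B (mod 10)] column 4 reads E+Q+carry(0)=B with Q=6, B=9; with digits 0,1,2,5,6,7,9 already taken and all letters distinct, the only value for E is 3. So E=3.
Step 9. [col 5: H + O ≡ C (mod 10)] column 5: given O=7, C=5, carry-in 0, and digits 0,1,2,3,5,6,7,9 already taken and all letters distinct, H+O≡C (mod 10) forces H=8 ⇒ H=8.

Answer: B=9, C=5, D=2, E=3, H=8, M=1, N=0, O=7, Q=6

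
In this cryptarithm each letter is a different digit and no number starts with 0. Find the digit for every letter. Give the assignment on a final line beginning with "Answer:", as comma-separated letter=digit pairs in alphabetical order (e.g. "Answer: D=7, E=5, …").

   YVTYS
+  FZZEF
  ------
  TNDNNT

Step 1. [col 1: S + F ≡ T (mod 10)] T=1 is one option consistent with column 1 (S + F ≡ T (mod 10), carry-in 0) — take it. So T=1.
Step 2. [col 1: S + F ≡ T (mod 10)] S=2 is one option consistent with column 1 (S + F ≡ T (mod 10), carry-in 0) — take it ⇒ S=2.
Step 3. [col 1: S + F ≡ T (mod 10)] column 1: given S=2, T=1, carry-in 0, and digits 1,2 already taken and all letters distinct, S+F≡T (mod 10) forces F=9 ⇒ F=9.
Step 4. [col 2: Y + E ≡ N (mod 10)] N=5 is one option consistent with column 2 (Y + E ≡ N (mod 10), carry-in 1) — take it. So N=5.
Step 5. [col 2: Y + E ≡ N (mod 10)] E=8 is one option consistent with column 2 (Y + E ≡ N (mod 10), carry-in 1) — take it ⇒ E=8.
Step 6. [col 2: Y + E ≡ N (mod 10)] from column 2 (E=8, N=5, carry-in 1, digits 1,2,5,8,9 already taken and all letters distinct): Y must equal 6 ⇒ Y=6.
Step 7. [col 3: T + Z ≡ N (mod 10)] column 3 reads T+Z+carry(1)=N with T=1, N=5; with digits 1,2,5,6,8,9 already taken and all letters distinct, the only value for Z is 3, so Z=3.
Step 8. [col 4: V + Z ≡ D (mod 10)] D=7 is one option consistent with column 4 (V + Z ≡ D (mod 10), carry-in 0) — take it ⇒ D=7.
Step 9. [col 4: V + Z ≡ D (mod 10)] from column 4 (Z=3, D=7, carry-in 0, digits 1,2,3,5,6,7,8,9 already taken and all letters distinct): V must equal 4 ⇒ V=4.

Answer: D=7, E=8, F=9, N=5, S=2, T=1, V=4, Y=6, Z=3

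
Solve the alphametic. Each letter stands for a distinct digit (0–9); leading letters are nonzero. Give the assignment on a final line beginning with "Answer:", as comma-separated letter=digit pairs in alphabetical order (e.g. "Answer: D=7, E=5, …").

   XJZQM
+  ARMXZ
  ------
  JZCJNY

Step 1. [J] the sum has 6 digits but both addends have 5; that extra leading digit J is the final carry, namely 1. So J=1.
Step 2. [col 1: M + Z ≡ Y (mod 10)] Y=0 is one option consistent with column 1 (M + Z ≡ Y (mod 10), carry-in 0) — take it, so Y=0.
Step 3. [col 1: M + Z ≡ Y (mod 10)] column 1 (M + Z ≡ Y (mod 10), carry-in 0) doesn't pin M yet; pick M=3 and continue, so M=3.
Step 4. [col 1: M + Z ≡ Y (mod 10)] column 1: given M=3, Y=0, carry-in 0, and digits 0,1,3 already taken and all letters distinct, M+Z≡Y (mod 10) forces Z=7, so Z=7.
Step 5. [col 2: Q + X ≡ N (mod 10)] column 2 (Q + X ≡ N (mod 10), carry-in 1) doesn't pin X yet; pick X=8 and continue ⇒ X=8.
Step 6. [col 2: Q + X ≡ N (mod 10)] no forcing yet in column 2 (carry-in 1); Q=6 is free and consistent — try it, so Q=6.
Step 7. [col 2: Q + X ≡ N (mod 10)] column 2 reads Q+X+carry(1)=N with Q=6, X=8; with digits 0,1,3,6,7,8 already taken and all letters distinct, the only value for N is 5, so N=5.
Step 8. [col 4: J + R ≡ C (mod 10)] in column 4 we have J+R≡C with carry-in 1; given J=1 and digits 0,1,3,5,6,7,8 already taken and all letters distinct, that pins C to 4. So C=4.
Step 9. [col 4: J + R ≡ C (mod 10)] column 4: given J=1, C=4, carry-in 1, and digits 0,1,3,4,5,6,7,8 already taken and all letters distinct, J+R≡C (mod 10) forces R=2. So R=2.
Step 10. [col 5: X + A ≡ Z (mod 10)] from column 5 (X=8, Z=7, carry-in 0, digits 0,1,2,3,4,5,6,7,8 already taken and all letters distinct): A must equal 9 ⇒ A=9.

Answer: A=9, C=4, J=1, M=3, N=5, Q=6, R=2, X=8, Y=0, Z=7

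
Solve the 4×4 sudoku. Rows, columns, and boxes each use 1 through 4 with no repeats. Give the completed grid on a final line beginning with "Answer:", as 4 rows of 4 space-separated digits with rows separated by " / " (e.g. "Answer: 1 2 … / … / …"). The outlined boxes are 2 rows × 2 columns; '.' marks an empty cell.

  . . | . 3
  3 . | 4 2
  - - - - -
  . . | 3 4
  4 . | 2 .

Step 1. [r2c2∈{1}] r2c2's peers cover all but 1. So r2c2=1.
Step 2. [r1c1∈{2}] r1c1 has the single candidate 2. So r1c1=2.
Step 3. [r3c2∈{2}] r3c2 has the single candidate 2, so r3c2=2.
Step 4. [r1c3∈{1}] r1c3's peers cover all but 1, so r1c3=1.
Step 5. [r1c2∈{4}] r1c2 is down to just 4. So r1c2=4.
Step 6. [r4c4∈{1}] r4c4's peers cover all but 1. So r4c4=1.
Step 7. [r4c2∈{3}] only 3 remains possible at r4c2. So r4c2=3.
Step 8. [r3c1∈{1}] r3c1's peers cover all but 1, so r3c1=1.

Answer: 2 4 1 3 / 3 1 4 2 / 1 2 3 4 / 4 3 2 1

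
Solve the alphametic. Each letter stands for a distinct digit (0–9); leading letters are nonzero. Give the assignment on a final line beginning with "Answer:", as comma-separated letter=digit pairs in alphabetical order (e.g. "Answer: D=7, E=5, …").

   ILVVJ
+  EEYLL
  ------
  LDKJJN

Step 1. [col 1: J + L ≡ N (mod 10)] several values work for L in column 1 (J + L ≡ N (mod 10), carry-in 0); try L=1 ⇒ L=1.
Step 2. [col 1: J + L ≡ N (mod 10)] column 1 (J + L ≡ N (mod 10), carry-in 0) doesn't pin N yet; pick N=0 and continue, so N=0.
Step 3. [col 1: J + L ≡ N (mod 10)] column 1 reads J+L+carry(0)=N with L=1, N=0; with digits 0,1 already taken and all letters distinct, the only value for J is 9. So J=9.
Step 4. [col 2: V + L ≡ J (mod 10)] in column 2 we have V+L≡J with carry-in 1; given L=1, J=9 and digits 0,1,9 already taken and all letters distinct, that pins V to 7, so V=7.
Step 5. [col 3: V + Y ≡ J (mod 10)] column 3: given V=7, J=9, carry-in 0, and digits 0,1,7,9 already taken and all letters distinct, V+Y≡J (mod 10) forces Y=2. So Y=2.
Step 6. [col 4: L + E ≡ K (mod 10)] column 4 (L + E ≡ K (mod 10), carry-in 0) doesn't pin E yet; pick E=5 and continue. So E=5.
Step 7. [col 4: L + E ≡ K (mod 10)] column 4 reads L+E+carry(0)=K with L=1, E=5; with digits 0,1,2,5,7,9 already taken and all letters distinct, the only value for K is 6, so K=6.
Step 8. [col 5: I + E ≡ D (mod 10)] column 5 (I + E ≡ D (mod 10), carry-in 0) doesn't pin D yet; pick D=3 and continue, so D=3.
Step 9. [col 5: I + E ≡ D (mod 10)] column 5: given E=5, D=3, carry-in 0, and digits 0,1,2,3,5,6,7,9 already taken and all letters distinct, I+E≡D (mod 10) forces I=8. So I=8.

Answer: D=3, E=5, I=8, J=9, K=6, L=1, N=0, V=7, Y=2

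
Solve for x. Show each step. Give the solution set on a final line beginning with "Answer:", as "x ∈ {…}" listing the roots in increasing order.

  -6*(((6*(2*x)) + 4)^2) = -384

Step 1. [-6*(((6*(2*x)) + 4)^2) = -384] divide by the outer -6 ⇒ div: ((6*(2*x)) + 4)^2 = 64.
Step 2. [((6*(2*x)) + 4)^2 = 64] √ both sides: 64 ≥ 0 gives two branches. So sqrt: (6*(2*x)) + 4 = 8 or -8.
Step 3. [(6*(2*x)) + 4 = 8 or -8] +4 is outermost — subtract 4 both sides, so sub: 6*(2*x) = 4 or -12.
Step 4. [6*(2*x) = 4 or -12] 6 out front; divide by 6 ⇒ div: 2*x = 2/3 or -2.
Step 5. [2*x = 2/3 or -2] divide by the outer 2 ⇒ div: x = 1/3 or -1.

Answer: x ∈ {-1, 1/3}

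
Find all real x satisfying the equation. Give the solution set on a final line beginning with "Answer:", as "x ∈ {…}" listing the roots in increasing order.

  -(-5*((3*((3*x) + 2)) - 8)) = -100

Step 1. [-(-5*((3*((3*x) + 2)) - 8)) = -100] leading − — multiply by −1, so neg: -5*((3*((3*x) + 2)) - 8) = 100.
Step 2. [-5*((3*((3*x) + 2)) - 8) = 100] LHS = -5·(…); ÷-5 both sides, so div: (3*((3*x) + 2)) - 8 = -20.
Step 3. [(3*((3*x) + 2)) - 8 = -20] peel the -8: add 8 from each side, so sub: 3*((3*x) + 2) = -12.
Step 4. [3*((3*x) + 2) = -12] leading coefficient 3: divide by 3, so div: (3*x) + 2 = -4.
Step 5. [(3*x) + 2 = -4] +2 is outermost — subtract 2 both sides, so sub: 3*x = -6.
Step 6. [3*x = -6] leading coefficient 3: divide by 3, so div: x = -2.

Answer: x ∈ {-2}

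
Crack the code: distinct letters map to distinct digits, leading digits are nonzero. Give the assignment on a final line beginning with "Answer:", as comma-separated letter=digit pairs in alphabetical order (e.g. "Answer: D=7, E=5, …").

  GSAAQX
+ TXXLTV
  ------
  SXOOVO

Step 1. [col 1: X + V ≡ O (mod 10)] no forcing yet in column 1 (carry-in 0); V=8 is free and consistent — try it, so V=8.
Step 2. [col 1: X + V ≡ O (mod 10)] several values work for O in column 1 (X + V ≡ O (mod 10), carry-in 0); try O=1. So O=1.
Step 3. [col 1: X + V ≡ O (mod 10)] column 1 reads X+V+carry(0)=O with V=8, O=1; with digits 1,8 already taken and all letters distinct, the only value for X is 3, so X=3.
Step 4. [col 2: Q + T ≡ V (mod 10)] several values work for Q in column 2 (Q + T ≡ V (mod 10), carry-in 1); try Q=5. So Q=5.
Step 5. [col 2: Q + T ≡ V (mod 10)] in column 2 we have Q+T≡V with carry-in 1; given Q=5, V=8 and digits 1,3,5,8 already taken and all letters distinct, that pins T to 2, so T=2.
Step 6. [col 3: A + L ≡ O (mod 10)] column 3 (A + L ≡ O (mod 10), carry-in 0) doesn't pin A yet; pick A=7 and continue. So A=7.
Step 7. [col 3: A + L ≡ O (mod 10)] from column 3 (A=7, O=1, carry-in 0, digits 1,2,3,5,7,8 already taken and all letters distinct): L must equal 4. So L=4.
Step 8. [col 5: S + X ≡ X (mod 10)] column 5 reads S+X+carry(1)=X with X=3; with digits 1,2,3,4,5,7,8 already taken and all letters distinct, the only value for S is 9, so S=9.
Step 9. [col 6: G + T ≡ S (mod 10)] column 6 reads G+T+carry(1)=S with T=2, S=9; with digits 1,2,3,4,5,7,8,9 already taken and all letters distinct, the only value for G is 6, so G=6.

Answer: A=7, G=6, L=4, O=1, Q=5, S=9, T=2, V=8, X=3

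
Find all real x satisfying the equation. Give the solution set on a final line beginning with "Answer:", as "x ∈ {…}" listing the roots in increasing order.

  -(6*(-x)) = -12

Step 1. [-(6*(-x)) = -12] LHS negated; negate both sides. So neg: 6*(-x) = 12.
Step 2. [6*(-x) = 12] divide by the outer 6. So div: -x = 2.
Step 3. [-x = 2] LHS negated; negate both sides. So neg: x = -2.

Answer: x ∈ {-2}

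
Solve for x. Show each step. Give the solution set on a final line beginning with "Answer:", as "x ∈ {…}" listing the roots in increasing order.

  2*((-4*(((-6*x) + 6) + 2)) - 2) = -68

Step 1. [2*((-4*(((-6*x) + 6) + 2)) - 2) = -68] 2 out front; divide by 2, so div: (-4*(((-6*x) + 6) + 2)) - 2 = -34.
Step 2. [(-4*(((-6*x) + 6) + 2)) - 2 = -34] add 2: x sits inside (… - 2), so sub: -4*(((-6*x) + 6) + 2) = -32.
Step 3. [-4*(((-6*x) + 6) + 2) = -32] divide by the outer -4 ⇒ div: ((-6*x) + 6) + 2 = 8.
Step 4. [((-6*x) + 6) + 2 = 8] the outer +2 inverts by subtracting 2, so sub: (-6*x) + 6 = 6.
Step 5. [(-6*x) + 6 = 6] -6 divides every term; factor it out. So factor: x - 1 = -1.
Step 6. [x - 1 = -1] the outer -1 inverts by adding 1 ⇒ sub: x = 0.

Answer: x ∈ {0}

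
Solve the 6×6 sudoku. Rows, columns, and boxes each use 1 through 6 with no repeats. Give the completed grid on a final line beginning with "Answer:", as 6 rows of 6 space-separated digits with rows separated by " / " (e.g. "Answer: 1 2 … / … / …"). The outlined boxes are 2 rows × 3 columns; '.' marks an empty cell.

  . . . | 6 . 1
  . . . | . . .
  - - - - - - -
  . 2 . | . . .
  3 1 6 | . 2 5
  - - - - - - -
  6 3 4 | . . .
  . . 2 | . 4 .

Step 1. [r3c1∈{4,5}] in box 3, 4 fits only at r3c1 ⇒ r3c1=4.
Step 2. [r6c2∈{5}] nothing but 5 survives at r6c2, so r6c2=5.
Step 3. [r2c6∈{2,3,4}] col 6 places 4 nowhere but r2c6, so r2c6=4.
Step 4. [r2c4∈{2,3,5}] box 2 places 2 nowhere but r2c4. So r2c4=2.
Step 5. [r3c5∈{1,3,6}] across col 5, 6 lands solely at r3c5, so r3c5=6.
Step 6. [r2c3∈{1,3,5}] in col 3, 1 fits only at r2c3, so r2c3=1.
Step 7. [r2c1∈{5}] r2c1 is down to just 5 ⇒ r2c1=5.
Step 8. [r5c5∈{1,5}] col 5 places 1 nowhere but r5c5. So r5c5=1.
Step 9. [r3c6∈{3}] r3c6 is down to just 3, so r3c6=3.
Step 10. [r2c5∈{3}] r2c5's peers cover all but 3. So r2c5=3.
Step 11. [r6c1∈{1}] nothing but 1 survives at r6c1, so r6c1=1.
Step 12. [r4c4∈{4}] r4c4 has the single candidate 4, so r4c4=4.
Step 13. [r5c6∈{2}] nothing but 2 survives at r5c6, so r5c6=2.
Step 14. [r6c6∈{6}] r6c6 is down to just 6 ⇒ r6c6=6.
Step 15. [r1c5∈{5}] r1c5 is down to just 5. So r1c5=5.
Step 16. [r5c4∈{5}] r5c4 is down to just 5 ⇒ r5c4=5.
Step 17. [r1c1∈{2}] r1c1 has the single candidate 2. So r1c1=2.
Step 18. [r1c2∈{4}] r1c2 is down to just 4 ⇒ r1c2=4.
Step 19. [r3c4∈{1}] r3c4's peers cover all but 1. So r3c4=1.
Step 20. [r6c4∈{3}] nothing but 3 survives at r6c4, so r6c4=3.
Step 21. [r1c3∈{3}] only 3 remains possible at r1c3. So r1c3=3.
Step 22. [r3c3∈{5}] r3c3 is down to just 5 ⇒ r3c3=5.
Step 23. [r2c2∈{6}] only 6 remains possible at r2c2 ⇒ r2c2=6.

Answer: 2 4 3 6 5 1 / 5 6 1 2 3 4 / 4 2 5 1 6 3 / 3 1 6 4 2 5 / 6 3 4 5 1 2 / 1 5 2 3 4 6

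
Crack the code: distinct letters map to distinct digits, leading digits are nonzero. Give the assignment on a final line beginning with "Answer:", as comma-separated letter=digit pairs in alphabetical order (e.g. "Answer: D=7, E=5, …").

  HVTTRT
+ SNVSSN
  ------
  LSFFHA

Step 1. [col 1: T + N ≡ A (mod 10)] no forcing yet in column 1 (carry-in 0); A=0 is free and consistent — try it ⇒ A=0.
Step 2. [col 1: T + N ≡ A (mod 10)] column 1 (T + N ≡ A (mod 10), carry-in 0) doesn't pin T yet; pick T=1 and continue. So T=1.
Step 3. [col 1: T + N ≡ A (mod 10)] column 1 reads T+N+carry(0)=A with T=1, A=0; with digits 0,1 already taken and all letters distinct, the only value for N is 9 ⇒ N=9.
Step 4. [col 2: R + S ≡ H (mod 10)] S=3 is one option consistent with column 2 (R + S ≡ H (mod 10), carry-in 1) — take it ⇒ S=3.
Step 5. [col 2: R + S ≡ H (mod 10)] column 2 (R + S ≡ H (mod 10), carry-in 1) doesn't pin H yet; pick H=2 and continue ⇒ H=2.
Step 6. [col 2: R + S ≡ H (mod 10)] column 2: given S=3, H=2, carry-in 1, and digits 0,1,2,3,9 already taken and all letters distinct, R+S≡H (mod 10) forces R=8. So R=8.
Step 7. [col 3: T + S ≡ F (mod 10)] column 3 reads T+S+carry(1)=F with T=1, S=3; with digits 0,1,2,3,8,9 already taken and all letters distinct, the only value for F is 5 ⇒ F=5.
Step 8. [col 4: T + V ≡ F (mod 10)] column 4: given T=1, F=5, carry-in 0, and digits 0,1,2,3,5,8,9 already taken and all letters distinct, T+V≡F (mod 10) forces V=4. So V=4.
Step 9. [col 6: H + S ≡ L (mod 10)] column 6 reads H+S+carry(1)=L with H=2, S=3; with digits 0,1,2,3,4,5,8,9 already taken and all letters distinct, the only value for L is 6. So L=6.

Answer: A=0, F=5, H=2, L=6, N=9, R=8, S=3, T=1, V=4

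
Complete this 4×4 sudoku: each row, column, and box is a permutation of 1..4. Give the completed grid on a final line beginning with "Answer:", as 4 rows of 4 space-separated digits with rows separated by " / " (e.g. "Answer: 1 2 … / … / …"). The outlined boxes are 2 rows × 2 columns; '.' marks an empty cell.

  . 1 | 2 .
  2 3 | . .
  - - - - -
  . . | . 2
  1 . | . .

Step 1. [r3c3∈{1,3,4}] in row 3, 1 fits only at r3c3. So r3c3=1.
Step 2. [r2c3∈{4}] r2c3 is down to just 4, so r2c3=4.
Step 3. [r4c4∈{3,4}] across col 4, 4 lands solely at r4c4, so r4c4=4.
Step 4. [r3c2∈{4}] r3c2 is down to just 4. So r3c2=4.
Step 5. [r4c2∈{2}] only 2 remains possible at r4c2, so r4c2=2.
Step 6. [r1c1∈{4}] r1c1 has the single candidate 4, so r1c1=4.
Step 7. [r3c1∈{3}] r3c1 is down to just 3, so r3c1=3.
Step 8. [r4c3∈{3}] only 3 remains possible at r4c3, so r4c3=3.
Step 9. [r2c4∈{1}] nothing but 1 survives at r2c4. So r2c4=1.
Step 10. [r1c4∈{3}] r1c4 is down to just 3 ⇒ r1c4=3.

Answer: 4 1 2 3 / 2 3 4 1 / 3 4 1 2 / 1 2 3 4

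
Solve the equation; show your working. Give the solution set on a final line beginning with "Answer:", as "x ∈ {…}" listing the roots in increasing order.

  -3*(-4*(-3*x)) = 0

Step 1. [-3*(-4*(-3*x)) = 0] -3·(inner) — divide through by -3. So div: -4*(-3*x) = 0.
Step 2. [-4*(-3*x) = 0] -4·(inner) — divide through by -4 ⇒ div: -3*x = 0.
Step 3. [-3*x = 0] divide by the outer -3, so div: x = 0.

Answer: x ∈ {0}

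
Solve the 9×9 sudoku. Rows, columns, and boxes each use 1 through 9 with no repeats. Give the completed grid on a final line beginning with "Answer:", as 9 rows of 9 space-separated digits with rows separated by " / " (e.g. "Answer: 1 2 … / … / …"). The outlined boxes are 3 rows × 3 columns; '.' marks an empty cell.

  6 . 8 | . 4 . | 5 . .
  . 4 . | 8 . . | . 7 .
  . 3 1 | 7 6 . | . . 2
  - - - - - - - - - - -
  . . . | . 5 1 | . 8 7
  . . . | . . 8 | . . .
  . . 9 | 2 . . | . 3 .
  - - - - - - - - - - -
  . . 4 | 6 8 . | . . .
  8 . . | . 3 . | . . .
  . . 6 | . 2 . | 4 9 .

Step 1. [r1c2∈{2,7,9}] r1c2 is the only open cell in row 1 admitting 7 ⇒ r1c2=7.
Step 2. [r1c8∈{1}] only 1 remains possible at r1c8, so r1c8=1.
Step 3. [r6c6∈{4,6,7}] r6c6 is the only open cell in col 6 admitting 6. So r6c6=6.
Step 4. [r6c7∈{1}] nothing but 1 survives at r6c7 ⇒ r6c7=1.
Step 5. [r8c6∈{4,5,7,9}] 4 has one home in col 6: r8c6, so r8c6=4.
Step 6. [r1c6∈{2,3,9}] r1c6 is the only open cell in row 1 admitting 2. So r1c6=2.
Step 7. [r2c6∈{3,5,9}] in col 6, 3 fits only at r2c6 ⇒ r2c6=3.
Step 8. [r1c4∈{9}] r1c4's peers cover all but 9. So r1c4=9.
Step 9. [r4c7∈{2,6,9}] in row 4, 9 fits only at r4c7, so r4c7=9.
Step 10. [r7c7∈{2,3,7}] col 7 places 3 nowhere but r7c7 ⇒ r7c7=3.
Step 11. [r8c2∈{1,2,5,9}] 9 has one home in row 8: r8c2 ⇒ r8c2=9.
Step 12. [r9c1∈{1,3,5,7}] in row 9, 3 fits only at r9c1. So r9c1=3.
Step 13. [r2c7∈{6}] only 6 remains possible at r2c7. So r2c7=6.
Step 14. [r5c7∈{2}] only 2 remains possible at r5c7, so r5c7=2.
Step 15. [r3c6∈{5}] only 5 remains possible at r3c6 ⇒ r3c6=5.
Step 16. [r6c5∈{7}] r6c5 is down to just 7 ⇒ r6c5=7.
Step 17. [r4c2∈{2,6}] in row 4, 6 fits only at r4c2, so r4c2=6.
Step 18. [r7c2∈{1,2,5}] 2 has one home in col 2: r7c2. So r7c2=2.
Step 19. [r7c8∈{5}] only 5 remains possible at r7c8 ⇒ r7c8=5.
Step 20. [r7c9∈{1}] r7c9 is down to just 1, so r7c9=1.
Step 21. [r5c1∈{1,4,5,7}] 1 has one home in col 1: r5c1. So r5c1=1.
Step 22. [r5c2∈{5}] r5c2 is down to just 5 ⇒ r5c2=5.
Step 23. [r2c1∈{2,5,9}] col 1 places 5 nowhere but r2c1. So r2c1=5.
Step 24. [r4c1∈{2,4}] 2 has one home in col 1: r4c1, so r4c1=2.
Step 25. [r7c1∈{7}] nothing but 7 survives at r7c1. So r7c1=7.
Step 26. [r8c4∈{1,5}] in row 8, 1 fits only at r8c4 ⇒ r8c4=1.
Step 27. [r4c3∈{3}] r4c3 is down to just 3. So r4c3=3.
Step 28. [r8c9∈{6}] r8c9 has the single candidate 6, so r8c9=6.
Step 29. [r5c9∈{4}] r5c9 has the single candidate 4 ⇒ r5c9=4.
Step 30. [r8c8∈{2}] r8c8's peers cover all but 2. So r8c8=2.
Step 31. [r5c8∈{6}] r5c8's peers cover all but 6, so r5c8=6.
Step 32. [r1c9∈{3}] r1c9 has the single candidate 3 ⇒ r1c9=3.
Step 33. [r3c1∈{9}] nothing but 9 survives at r3c1 ⇒ r3c1=9.
Step 34. [r3c8∈{4}] only 4 remains possible at r3c8 ⇒ r3c8=4.
Step 35. [r5c3∈{7}] r5c3's peers cover all but 7. So r5c3=7.
Step 36. [r5c4∈{3}] only 3 remains possible at r5c4. So r5c4=3.
Step 37. [r8c3∈{5}] r8c3's peers cover all but 5, so r8c3=5.
Step 38. [r5c5∈{9}] only 9 remains possible at r5c5. So r5c5=9.
Step 39. [r6c1∈{4}] r6c1 is down to just 4. So r6c1=4.
Step 40. [r2c3∈{2}] nothing but 2 survives at r2c3, so r2c3=2.
Step 41. [r6c9∈{5}] r6c9 has the single candidate 5, so r6c9=5.
Step 42. [r6c2∈{8}] r6c2's peers cover all but 8, so r6c2=8.
Step 43. [r2c5∈{1}] only 1 remains possible at r2c5, so r2c5=1.
Step 44. [r9c4∈{5}] r9c4 is down to just 5 ⇒ r9c4=5.
Step 45. [r3c7∈{8}] r3c7's peers cover all but 8, so r3c7=8.
Step 46. [r4c4∈{4}] nothing but 4 survives at r4c4 ⇒ r4c4=4.
Step 47. [r2c9∈{9}] only 9 remains possible at r2c9, so r2c9=9.
Step 48. [r9c6∈{7}] r9c6's peers cover all but 7. So r9c6=7.
Step 49. [r9c9∈{8}] only 8 remains possible at r9c9, so r9c9=8.
Step 50. [r7c6∈{9}] nothing but 9 survives at r7c6. So r7c6=9.
Step 51. [r8c7∈{7}] r8c7's peers cover all but 7, so r8c7=7.
Step 52. [r9c2∈{1}] r9c2 is down to just 1. So r9c2=1.

Answer: 6 7 8 9 4 2 5 1 3 / 5 4 2 8 1 3 6 7 9 / 9 3 1 7 6 5 8 4 2 / 2 6 3 4 5 1 9 8 7 / 1 5 7 3 9 8 2 6 4 / 4 8 9 2 7 6 1 3 5 / 7 2 4 6 8 9 3 5 1 / 8 9 5 1 3 4 7 2 6 / 3 1 6 5 2 7 4 9 8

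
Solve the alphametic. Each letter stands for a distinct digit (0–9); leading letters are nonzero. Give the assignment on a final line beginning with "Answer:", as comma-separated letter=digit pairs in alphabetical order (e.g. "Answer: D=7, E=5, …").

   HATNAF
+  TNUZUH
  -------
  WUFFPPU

Step 1. [col 1: F + H ≡ U (mod 10)] several values work for F in column 1 (F + H ≡ U (mod 10), carry-in 0); try F=3, so F=3.
Step 2. [W] adding two 6-digit numbers gives at most 6+1 digits, and here it does — W is that final carry and must be 1 ⇒ W=1.
Step 3. [col 1: F + H ≡ U (mod 10)] H=7 is one option consistent with column 1 (F + H ≡ U (mod 10), carry-in 0) — take it ⇒ H=7.
Step 4. [col 1: F + H ≡ U (mod 10)] column 1: given F=3, H=7, carry-in 0, and digits 1,3,7 already taken and all letters distinct, F+H≡U (mod 10) forces U=0, so U=0.
Step 5. [col 2: A + U ≡ P (mod 10)] no forcing yet in column 2 (carry-in 1); P=5 is free and consistent — try it ⇒ P=5.
Step 6. [col 2: A + U ≡ P (mod 10)] in column 2 we have A+U≡P with carry-in 1; given U=0, P=5 and digits 0,1,3,5,7 already taken and all letters distinct, that pins A to 4 ⇒ A=4.
Step 7. [col 3: N + Z ≡ P (mod 10)] N=9 is one option consistent with column 3 (N + Z ≡ P (mod 10), carry-in 0) — take it. So N=9.
Step 8. [col 3: N + Z ≡ P (mod 10)] column 3: given N=9, P=5, carry-in 0, and digits 0,1,3,4,5,7,9 already taken and all letters distinct, N+Z≡P (mod 10) forces Z=6 ⇒ Z=6.
Step 9. [col 4: T + U ≡ F (mod 10)] column 4 reads T+U+carry(1)=F with U=0, F=3; with digits 0,1,3,4,5,6,7,9 already taken and all letters distinct, the only value for T is 2. So T=2.

Answer: A=4, F=3, H=7, N=9, P=5, T=2, U=0, W=1, Z=6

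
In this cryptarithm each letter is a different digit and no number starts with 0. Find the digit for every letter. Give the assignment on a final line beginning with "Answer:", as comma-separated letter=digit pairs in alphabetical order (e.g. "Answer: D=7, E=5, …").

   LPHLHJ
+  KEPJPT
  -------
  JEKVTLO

Step 1. [col 1: J + T ≡ O (mod 10)] T=9 is one option consistent with column 1 (J + T ≡ O (mod 10), carry-in 0) — take it. So T=9.
Step 2. [col 1: J + T ≡ O (mod 10)] column 1 (J + T ≡ O (mod 10), carry-in 0) doesn't pin J yet; pick J=1 and continue. So J=1.
Step 3. [col 1: J + T ≡ O (mod 10)] in column 1 we have J+T≡O with carry-in 0; given J=1, T=9 and digits 1,9 already taken and all letters distinct, that pins O to 0 ⇒ O=0.
Step 4. [col 2: H + P ≡ L (mod 10)] column 2 (H + P ≡ L (mod 10), carry-in 1) doesn't pin P yet; pick P=2 and continue, so P=2.
Step 5. [col 2: H + P ≡ L (mod 10)] no forcing yet in column 2 (carry-in 1); L=8 is free and consistent — try it. So L=8.
Step 6. [col 2: H + P ≡ L (mod 10)] from column 2 (P=2, L=8, carry-in 1, digits 0,1,2,8,9 already taken and all letters distinct): H must equal 5, so H=5.
Step 7. [col 4: H + P ≡ V (mod 10)] in column 4 we have H+P≡V with carry-in 0; given H=5, P=2 and digits 0,1,2,5,8,9 already taken and all letters distinct, that pins V to 7. So V=7.
Step 8. [col 5: P + E ≡ K (mod 10)] from column 5 (P=2, carry-in 0, digits 0,1,2,5,7,8,9 already taken and all letters distinct): K must equal 6. So K=6.
Step 9. [col 5: P + E ≡ K (mod 10)] column 5: given P=2, K=6, carry-in 0, and digits 0,1,2,5,6,7,8,9 already taken and all letters distinct, P+E≡K (mod 10) forces E=4. So E=4.

Answer: E=4, H=5, J=1, K=6, L=8, O=0, P=2, T=9, V=7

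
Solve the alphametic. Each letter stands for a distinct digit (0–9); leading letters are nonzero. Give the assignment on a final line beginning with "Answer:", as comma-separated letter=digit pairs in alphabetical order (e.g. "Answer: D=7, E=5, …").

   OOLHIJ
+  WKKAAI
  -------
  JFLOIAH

Step 1. [col 1: J + I ≡ H (mod 10)] column 1 (J + I ≡ H (mod 10), carry-in 0) doesn't pin J yet; pick J=1 and continue ⇒ J=1.
Step 2. [col 1: J + I ≡ H (mod 10)] no forcing yet in column 1 (carry-in 0); H=0 is free and consistent — try it ⇒ H=0.
Step 3. [col 1: J + I ≡ H (mod 10)] column 1: given J=1, H=0, carry-in 0, and digits 0,1 already taken and all letters distinct, J+I≡H (mod 10) forces I=9. So I=9.
Step 4. [col 2: I + A ≡ A (mod 10)] A=8 is one option consistent with column 2 (I + A ≡ A (mod 10), carry-in 1) — take it, so A=8.
Step 5. [col 4: L + K ≡ O (mod 10)] no forcing yet in column 4 (carry-in 0); L=2 is free and consistent — try it. So L=2.
Step 6. [col 4: L + K ≡ O (mod 10)] several values work for O in column 4 (L + K ≡ O (mod 10), carry-in 0); try O=7, so O=7.
Step 7. [col 4: L + K ≡ O (mod 10)] column 4: given L=2, O=7, carry-in 0, and digits 0,1,2,7,8,9 already taken and all letters distinct, L+K≡O (mod 10) forces K=5 ⇒ K=5.
Step 8. [col 6: O + W ≡ F (mod 10)] from column 6 (O=7, carry-in 1, digits 0,1,2,5,7,8,9 already taken and all letters distinct): W must equal 6, so W=6.
Step 9. [col 6: O + W ≡ F (mod 10)] column 6: given O=7, W=6, carry-in 1, and digits 0,1,2,5,6,7,8,9 already taken and all letters distinct, O+W≡F (mod 10) forces F=4, so F=4.

Answer: A=8, F=4, H=0, I=9, J=1, K=5, L=2, O=7, W=6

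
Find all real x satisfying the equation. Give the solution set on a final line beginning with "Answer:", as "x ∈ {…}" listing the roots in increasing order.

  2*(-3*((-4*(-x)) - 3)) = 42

Step 1. [2*(-3*((-4*(-x)) - 3)) = 42] divide by the outer 2 ⇒ div: -3*((-4*(-x)) - 3) = 21.
Step 2. [-3*((-4*(-x)) - 3) = 21] LHS = -3·(…); ÷-3 both sides ⇒ div: (-4*(-x)) - 3 = -7.
Step 3. [(-4*(-x)) - 3 = -7] add 3: x sits inside (… - 3). So sub: -4*(-x) = -4.
Step 4. [-4*(-x) = -4] divide by the outer -4. So div: -x = 1.
Step 5. [-x = 1] flip signs both sides, so neg: x = -1.

Answer: x ∈ {-1}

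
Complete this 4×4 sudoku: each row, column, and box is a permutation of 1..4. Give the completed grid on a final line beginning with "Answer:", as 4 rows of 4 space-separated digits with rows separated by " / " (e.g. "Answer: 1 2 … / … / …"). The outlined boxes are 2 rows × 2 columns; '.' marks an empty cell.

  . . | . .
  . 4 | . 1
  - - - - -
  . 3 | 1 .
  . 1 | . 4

Step 1. [r1c2∈{2}] nothing but 2 survives at r1c2 ⇒ r1c2=2.
Step 2. [r1c4∈{3}] r1c4 has the single candidate 3. So r1c4=3.
Step 3. [r4c1∈{2}] nothing but 2 survives at r4c1, so r4c1=2.
Step 4. [r3c1∈{4}] r3c1's peers cover all but 4. So r3c1=4.
Step 5. [r3c4∈{2}] r3c4 is down to just 2 ⇒ r3c4=2.
Step 6. [r2c1∈{3}] r2c1's peers cover all but 3 ⇒ r2c1=3.
Step 7. [r1c3∈{4}] r1c3's peers cover all but 4, so r1c3=4.
Step 8. [r4c3∈{3}] nothing but 3 survives at r4c3, so r4c3=3.
Step 9. [r1c1∈{1}] r1c1 has the single candidate 1. So r1c1=1.
Step 10. [r2c3∈{2}] only 2 remains possible at r2c3, so r2c3=2.

Answer: 1 2 4 3 / 3 4 2 1 / 4 3 1 2 / 2 1 3 4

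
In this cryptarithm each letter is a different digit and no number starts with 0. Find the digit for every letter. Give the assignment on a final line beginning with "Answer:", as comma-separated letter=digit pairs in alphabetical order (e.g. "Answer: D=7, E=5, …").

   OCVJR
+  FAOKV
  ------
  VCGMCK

Step 1. [col 1: R + V ≡ K (mod 10)] K=0 is one option consistent with column 1 (R + V ≡ K (mod 10), carry-in 0) — take it ⇒ K=0.
Step 2. [col 1: R + V ≡ K (mod 10)] no forcing yet in column 1 (carry-in 0); V=1 is free and consistent — try it ⇒ V=1.
Step 3. [col 1: R + V ≡ K (mod 10)] from column 1 (V=1, K=0, carry-in 0, digits 0,1 already taken and all letters distinct): R must equal 9, so R=9.
Step 4. [col 2: J + K ≡ C (mod 10)] no forcing yet in column 2 (carry-in 1); J=2 is free and consistent — try it. So J=2.
Step 5. [col 2: J + K ≡ C (mod 10)] from column 2 (J=2, K=0, carry-in 1, digits 0,1,2,9 already taken and all letters distinct): C must equal 3 ⇒ C=3.
Step 6. [col 3: V + O ≡ M (mod 10)] column 3 (V + O ≡ M (mod 10), carry-in 0) doesn't pin O yet; pick O=5 and continue ⇒ O=5.
Step 7. [col 3: V + O ≡ M (mod 10)] column 3: given V=1, O=5, carry-in 0, and digits 0,1,2,3,5,9 already taken and all letters distinct, V+O≡M (mod 10) forces M=6. So M=6.
Step 8. [col 4: C + A ≡ G (mod 10)] column 4 reads C+A+carry(0)=G with C=3; with digits 0,1,2,3,5,6,9 already taken and all letters distinct, the only value for G is 7 ⇒ G=7.
Step 9. [col 4: C + A ≡ G (mod 10)] column 4 reads C+A+carry(0)=G with C=3, G=7; with digits 0,1,2,3,5,6,7,9 already taken and all letters distinct, the only value for A is 4, so A=4.
Step 10. [col 5: O + F ≡ C (mod 10)] in column 5 we have O+F≡C with carry-in 0; given O=5, C=3 and digits 0,1,2,3,4,5,6,7,9 already taken and all letters distinct, that pins F to 8, so F=8.

Answer: A=4, C=3, F=8, G=7, J=2, K=0, M=6, O=5, R=9, V=1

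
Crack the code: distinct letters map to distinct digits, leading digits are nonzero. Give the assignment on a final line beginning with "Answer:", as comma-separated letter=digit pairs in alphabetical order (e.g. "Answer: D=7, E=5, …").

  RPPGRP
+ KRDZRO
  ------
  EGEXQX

Step 1. [col 1: P + O ≡ X (mod 10)] X=5 is one option consistent with column 1 (P + O ≡ X (mod 10), carry-in 0) — take it. So X=5.
Step 2. [col 1: P + O ≡ X (mod 10)] column 1 (P + O ≡ X (mod 10), carry-in 0) doesn't pin P yet; pick P=8 and continue. So P=8.
Step 3. [col 1: P + O ≡ X (mod 10)] column 1 reads P+O+carry(0)=X with P=8, X=5; with digits 5,8 already taken and all letters distinct, the only value for O is 7 ⇒ O=7.
Step 4. [col 2: R + R ≡ Q (mod 10)] several values work for R in column 2 (R + R ≡ Q (mod 10), carry-in 1); try R=6. So R=6.
Step 5. [col 2: R + R ≡ Q (mod 10)] column 2 reads R+R+carry(1)=Q with R=6; with digits 5,6,7,8 already taken and all letters distinct, the only value for Q is 3, so Q=3.
Step 6. [col 3: G + Z ≡ X (mod 10)] G=4 is one option consistent with column 3 (G + Z ≡ X (mod 10), carry-in 1) — take it. So G=4.
Step 7. [col 3: G + Z ≡ X (mod 10)] column 3 reads G+Z+carry(1)=X with G=4, X=5; with digits 3,4,5,6,7,8 already taken and all letters distinct, the only value for Z is 0, so Z=0.
Step 8. [col 4: P + D ≡ E (mod 10)] column 4 reads P+D+carry(0)=E with P=8; with digits 0,3,4,5,6,7,8 already taken and all letters distinct, the only value for D is 1. So D=1.
Step 9. [col 4: P + D ≡ E (mod 10)] from column 4 (P=8, D=1, carry-in 0, digits 0,1,3,4,5,6,7,8 already taken and all letters distinct): E must equal 9. So E=9.
Step 10. [col 6: R + K ≡ E (mod 10)] from column 6 (R=6, E=9, carry-in 1, digits 0,1,3,4,5,6,7,8,9 already taken and all letters distinct): K must equal 2. So K=2.

Answer: D=1, E=9, G=4, K=2, O=7, P=8, Q=3, R=6, X=5, Z=0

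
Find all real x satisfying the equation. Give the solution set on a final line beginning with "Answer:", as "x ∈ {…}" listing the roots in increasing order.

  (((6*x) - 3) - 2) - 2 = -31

Step 1. [(((6*x) - 3) - 2) - 2 = -31] -2 is outermost — add 2 both sides, so sub: ((6*x) - 3) - 2 = -29.
Step 2. [((6*x) - 3) - 2 = -29] peel the -2: add 2 from each side, so sub: (6*x) - 3 = -27.
Step 3. [(6*x) - 3 = -27] -3 is outermost — add 3 both sides. So sub: 6*x = -24.
Step 4. [6*x = -24] divide by the outer 6. So div: x = -4.

Answer: x ∈ {-4}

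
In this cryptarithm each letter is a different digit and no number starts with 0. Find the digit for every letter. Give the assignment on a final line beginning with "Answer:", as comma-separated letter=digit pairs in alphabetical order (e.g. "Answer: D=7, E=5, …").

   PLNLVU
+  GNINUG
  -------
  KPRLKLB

Step 1. [col 1: U + G ≡ B (mod 10)] column 1 (U + G ≡ B (mod 10), carry-in 0) doesn't pin G yet; pick G=9 and continue ⇒ G=9.
Step 2. [col 1: U + G ≡ B (mod 10)] several values work for B in column 1 (U + G ≡ B (mod 10), carry-in 0); try B=3 ⇒ B=3.
Step 3. [col 1: U + G ≡ B (mod 10)] column 1 reads U+G+carry(0)=B with G=9, B=3; with digits 3,9 already taken and all letters distinct, the only value for U is 4, so U=4.
Step 4. [col 2: V + U ≡ L (mod 10)] several values work for L in column 2 (V + U ≡ L (mod 10), carry-in 1); try L=5. So L=5.
Step 5. [K] K is the leading digit of a 7-digit sum of two 6-digit numbers; the final carry is exactly 1 ⇒ K=1.
Step 6. [col 2: V + U ≡ L (mod 10)] from column 2 (U=4, L=5, carry-in 1, digits 1,3,4,5,9 already taken and all letters distinct): V must equal 0 ⇒ V=0.
Step 7. [col 3: L + N ≡ K (mod 10)] column 3 reads L+N+carry(0)=K with L=5, K=1; with digits 0,1,3,4,5,9 already taken and all letters distinct, the only value for N is 6. So N=6.
Step 8. [col 4: N + I ≡ L (mod 10)] from column 4 (N=6, L=5, carry-in 1, digits 0,1,3,4,5,6,9 already taken and all letters distinct): I must equal 8 ⇒ I=8.
Step 9. [col 5: L + N ≡ R (mod 10)] in column 5 we have L+N≡R with carry-in 1; given L=5, N=6 and digits 0,1,3,4,5,6,8,9 already taken and all letters distinct, that pins R to 2. So R=2.
Step 10. [col 6: P + G ≡ P (mod 10)] column 6 reads P+G+carry(1)=P with G=9; with digits 0,1,2,3,4,5,6,8,9 already taken and all letters distinct, the only value for P is 7. So P=7.

Answer: B=3, G=9, I=8, K=1, L=5, N=6, P=7, R=2, U=4, V=0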